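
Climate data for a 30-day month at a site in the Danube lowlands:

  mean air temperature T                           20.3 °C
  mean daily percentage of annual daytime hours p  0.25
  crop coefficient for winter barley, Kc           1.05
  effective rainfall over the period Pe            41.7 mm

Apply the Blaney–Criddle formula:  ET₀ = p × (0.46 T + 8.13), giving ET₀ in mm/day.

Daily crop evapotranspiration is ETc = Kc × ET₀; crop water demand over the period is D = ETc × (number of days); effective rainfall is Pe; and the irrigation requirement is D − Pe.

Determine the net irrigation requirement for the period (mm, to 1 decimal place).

ET₀ = 0.25 × (0.46 × 20.3 + 8.13) = 0.25 × 17.468 = 4.3670 mm/d
ETc = Kc × ET₀ = 1.05 × 4.3670 = 4.5854 mm/d
Crop demand D = ETc × 30 d = 4.5854 × 30 = 137.562 mm
D − Pe = 137.562 − 41.7 = 95.862 mm

95.9 mm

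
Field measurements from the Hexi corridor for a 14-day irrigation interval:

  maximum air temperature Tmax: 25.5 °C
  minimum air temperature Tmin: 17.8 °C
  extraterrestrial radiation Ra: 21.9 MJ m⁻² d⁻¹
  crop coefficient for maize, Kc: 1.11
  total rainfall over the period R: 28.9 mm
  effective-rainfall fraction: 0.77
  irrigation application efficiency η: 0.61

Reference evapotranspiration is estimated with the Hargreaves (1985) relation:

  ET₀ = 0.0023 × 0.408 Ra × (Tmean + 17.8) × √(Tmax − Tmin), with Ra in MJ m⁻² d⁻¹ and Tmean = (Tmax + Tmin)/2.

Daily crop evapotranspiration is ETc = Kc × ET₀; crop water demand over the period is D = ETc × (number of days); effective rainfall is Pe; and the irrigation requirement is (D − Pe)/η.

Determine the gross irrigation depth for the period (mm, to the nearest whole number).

Tmean = (25.5 + 17.8)/2 = 21.65 °C
0.408 Ra = 0.408 × 21.9 = 8.9352 mm/d equivalent
ET₀ = 0.0023 × 8.9352 × (21.65 + 17.8) × √7.7 = 0.0023 × 8.9352 × 39.45 × 2.7749 = 2.2497 mm/d
ETc = Kc × ET₀ = 1.11 × 2.2497 = 2.4972 mm/d
Crop demand D = ETc × 14 d = 2.4972 × 14 = 34.961 mm
Pe = 0.77 × 28.9 = 22.253 mm
D − Pe = 34.961 − 22.253 = 12.708 mm
Gross irrigation = 12.708 / 0.61 = 20.833 mm

21 mm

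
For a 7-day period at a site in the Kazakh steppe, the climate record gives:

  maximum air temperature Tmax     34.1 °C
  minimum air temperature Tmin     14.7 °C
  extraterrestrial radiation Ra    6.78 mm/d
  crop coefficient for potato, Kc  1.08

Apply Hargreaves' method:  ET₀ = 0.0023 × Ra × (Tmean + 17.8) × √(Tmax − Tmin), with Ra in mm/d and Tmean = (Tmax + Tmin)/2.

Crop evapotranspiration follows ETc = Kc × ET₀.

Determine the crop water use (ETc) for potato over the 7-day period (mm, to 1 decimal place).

21.9 mm

Tmean = (34.1 + 14.7)/2 = 24.40 °C
ET₀ = 0.0023 × 6.78 × (24.40 + 17.8) × √19.4 = 0.0023 × 6.78 × 42.20 × 4.4045 = 2.8985 mm/d
ETc = Kc × ET₀ = 1.08 × 2.8985 = 3.1304 mm/d
Over 7 days: 3.1304 × 7 = 21.913 mm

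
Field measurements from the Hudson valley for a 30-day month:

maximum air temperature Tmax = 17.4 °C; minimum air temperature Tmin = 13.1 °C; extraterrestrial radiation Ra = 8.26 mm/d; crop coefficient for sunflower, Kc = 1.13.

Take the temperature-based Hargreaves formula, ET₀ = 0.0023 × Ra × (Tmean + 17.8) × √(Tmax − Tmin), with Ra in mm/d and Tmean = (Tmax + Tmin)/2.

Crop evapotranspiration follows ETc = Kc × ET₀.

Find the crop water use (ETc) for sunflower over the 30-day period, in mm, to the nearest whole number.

44 mm

Tmean = (17.4 + 13.1)/2 = 15.25 °C
ET₀ = 0.0023 × 8.26 × (15.25 + 17.8) × √4.3 = 0.0023 × 8.26 × 33.05 × 2.0736 = 1.3020 mm/d
ETc = Kc × ET₀ = 1.13 × 1.3020 = 1.4713 mm/d
Over 30 days: 1.4713 × 30 = 44.139 mm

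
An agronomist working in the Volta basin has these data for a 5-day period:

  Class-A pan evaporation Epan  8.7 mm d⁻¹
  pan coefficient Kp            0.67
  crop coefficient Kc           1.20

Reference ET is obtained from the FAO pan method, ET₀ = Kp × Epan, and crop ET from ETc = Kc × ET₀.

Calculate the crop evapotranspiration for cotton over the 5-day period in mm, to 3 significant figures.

ET₀ = 0.67 × 8.7 = 5.8290 mm/d
ETc = Kc × ET₀ = 1.20 × 5.8290 = 6.9948 mm/d
Over 5 days: 6.9948 × 5 = 34.974 mm

35.0 mm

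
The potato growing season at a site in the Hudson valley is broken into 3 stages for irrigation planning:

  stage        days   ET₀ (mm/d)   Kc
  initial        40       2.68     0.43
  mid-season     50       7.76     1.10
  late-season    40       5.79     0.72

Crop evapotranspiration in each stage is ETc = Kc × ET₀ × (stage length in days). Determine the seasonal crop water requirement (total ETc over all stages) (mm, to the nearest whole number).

640 mm

initial: 0.43 × 2.68 × 40 = 46.10 mm
mid-season: 1.10 × 7.76 × 50 = 426.80 mm
late-season: 0.72 × 5.79 × 40 = 166.75 mm
Seasonal total = 639.65 mm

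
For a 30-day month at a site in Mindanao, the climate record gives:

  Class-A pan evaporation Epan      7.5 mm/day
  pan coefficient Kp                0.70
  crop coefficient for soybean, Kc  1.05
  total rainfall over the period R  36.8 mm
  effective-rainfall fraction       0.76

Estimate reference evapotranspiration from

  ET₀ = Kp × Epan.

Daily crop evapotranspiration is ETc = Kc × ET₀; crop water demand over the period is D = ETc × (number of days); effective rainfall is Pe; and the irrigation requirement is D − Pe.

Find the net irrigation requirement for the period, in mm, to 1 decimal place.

ET₀ = 0.70 × 7.5 = 5.2500 mm/d
ETc = Kc × ET₀ = 1.05 × 5.2500 = 5.5125 mm/d
Crop demand D = ETc × 30 d = 5.5125 × 30 = 165.375 mm
Pe = 0.76 × 36.8 = 27.968 mm
D − Pe = 165.375 − 27.968 = 137.407 mm

137.4 mm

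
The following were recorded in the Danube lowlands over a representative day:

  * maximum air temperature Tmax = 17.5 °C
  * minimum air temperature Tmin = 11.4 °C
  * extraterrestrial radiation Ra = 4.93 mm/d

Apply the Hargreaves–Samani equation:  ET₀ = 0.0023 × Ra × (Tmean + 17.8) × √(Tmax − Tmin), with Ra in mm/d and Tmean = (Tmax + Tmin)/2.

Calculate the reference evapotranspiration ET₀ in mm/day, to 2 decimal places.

Tmean = (17.5 + 11.4)/2 = 14.45 °C
ET₀ = 0.0023 × 4.93 × (14.45 + 17.8) × √6.1 = 0.0023 × 4.93 × 32.25 × 2.4698 = 0.9032 mm/d

0.90 mm/day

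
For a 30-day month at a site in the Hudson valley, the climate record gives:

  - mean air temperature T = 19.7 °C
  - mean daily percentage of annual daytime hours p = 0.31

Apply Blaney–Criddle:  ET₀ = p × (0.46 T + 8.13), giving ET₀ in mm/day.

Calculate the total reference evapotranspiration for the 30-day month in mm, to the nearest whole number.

160 mm

ET₀ = 0.31 × (0.46 × 19.7 + 8.13) = 0.31 × 17.192 = 5.3295 mm/d
Monthly total = 5.3295 × 30 = 159.885 mm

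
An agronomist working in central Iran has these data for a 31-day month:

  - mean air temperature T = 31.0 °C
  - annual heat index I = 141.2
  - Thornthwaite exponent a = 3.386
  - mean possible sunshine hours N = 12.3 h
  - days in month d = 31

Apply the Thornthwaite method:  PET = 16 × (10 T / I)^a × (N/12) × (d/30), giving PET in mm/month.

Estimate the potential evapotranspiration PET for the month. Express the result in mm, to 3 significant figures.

10T/I = 10 × 31.0 / 141.2 = 2.1955
(10T/I)^a = 2.1955^3.386 = 14.3361
Uncorrected PET = 16 × 14.3361 = 229.378 mm
Correction = (N/12)(d/30) = (12.3/12)(31/30) = 1.0592
PET = 229.378 × 1.0592 = 242.957 mm/month

243 mm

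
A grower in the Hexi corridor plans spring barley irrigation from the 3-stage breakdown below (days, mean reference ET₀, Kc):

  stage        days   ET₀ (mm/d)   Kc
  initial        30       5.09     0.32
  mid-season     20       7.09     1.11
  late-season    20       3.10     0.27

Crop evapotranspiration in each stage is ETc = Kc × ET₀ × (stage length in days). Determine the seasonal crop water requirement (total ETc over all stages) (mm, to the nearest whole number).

initial: 0.32 × 5.09 × 30 = 48.86 mm
mid-season: 1.11 × 7.09 × 20 = 157.40 mm
late-season: 0.27 × 3.10 × 20 = 16.74 mm
Seasonal total = 223.00 mm

223 mm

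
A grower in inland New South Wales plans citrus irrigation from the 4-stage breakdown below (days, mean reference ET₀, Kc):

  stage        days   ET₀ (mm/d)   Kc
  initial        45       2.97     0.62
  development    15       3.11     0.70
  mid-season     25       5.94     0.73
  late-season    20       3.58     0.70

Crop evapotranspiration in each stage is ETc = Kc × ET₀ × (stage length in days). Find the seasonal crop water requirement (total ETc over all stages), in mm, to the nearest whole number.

274 mm

initial: 0.62 × 2.97 × 45 = 82.86 mm
development: 0.70 × 3.11 × 15 = 32.66 mm
mid-season: 0.73 × 5.94 × 25 = 108.41 mm
late-season: 0.70 × 3.58 × 20 = 50.12 mm
Seasonal total = 274.05 mm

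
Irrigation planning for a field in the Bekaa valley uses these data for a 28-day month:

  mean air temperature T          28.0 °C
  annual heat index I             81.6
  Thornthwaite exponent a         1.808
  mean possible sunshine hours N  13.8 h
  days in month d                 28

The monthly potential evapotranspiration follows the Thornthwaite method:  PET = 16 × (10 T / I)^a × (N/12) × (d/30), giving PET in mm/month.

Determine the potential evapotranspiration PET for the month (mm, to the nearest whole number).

160 mm

10T/I = 10 × 28.0 / 81.6 = 3.4314
(10T/I)^a = 3.4314^1.808 = 9.2925
Uncorrected PET = 16 × 9.2925 = 148.680 mm
Correction = (N/12)(d/30) = (13.8/12)(28/30) = 1.0733
PET = 148.680 × 1.0733 = 159.578 mm/month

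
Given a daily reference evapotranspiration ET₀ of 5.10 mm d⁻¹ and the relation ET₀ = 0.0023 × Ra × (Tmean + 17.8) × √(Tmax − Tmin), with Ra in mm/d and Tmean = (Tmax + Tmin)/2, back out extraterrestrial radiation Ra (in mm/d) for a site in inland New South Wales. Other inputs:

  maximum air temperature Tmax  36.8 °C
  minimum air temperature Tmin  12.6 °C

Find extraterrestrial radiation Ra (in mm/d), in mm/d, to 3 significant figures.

Tmean = 24.70 °C; √ΔT = 4.9193
Ra = ET₀ / [0.0023 × (Tmean+17.8) × √ΔT] = 5.10 / (0.0023 × 42.50 × 4.9193) = 10.606 mm/d

10.6 mm/d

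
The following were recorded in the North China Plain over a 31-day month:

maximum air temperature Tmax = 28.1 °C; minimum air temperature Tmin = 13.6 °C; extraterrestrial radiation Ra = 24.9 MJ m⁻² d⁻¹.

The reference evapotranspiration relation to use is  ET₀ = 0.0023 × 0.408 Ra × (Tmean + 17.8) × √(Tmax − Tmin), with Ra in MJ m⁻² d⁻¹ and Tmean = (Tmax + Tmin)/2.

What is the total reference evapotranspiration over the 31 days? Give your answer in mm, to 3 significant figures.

107 mm

Tmean = (28.1 + 13.6)/2 = 20.85 °C
0.408 Ra = 0.408 × 24.9 = 10.1592 mm/d equivalent
ET₀ = 0.0023 × 10.1592 × (20.85 + 17.8) × √14.5 = 0.0023 × 10.1592 × 38.65 × 3.8079 = 3.4389 mm/d
Over 31 days: 3.4389 × 31 = 106.606 mm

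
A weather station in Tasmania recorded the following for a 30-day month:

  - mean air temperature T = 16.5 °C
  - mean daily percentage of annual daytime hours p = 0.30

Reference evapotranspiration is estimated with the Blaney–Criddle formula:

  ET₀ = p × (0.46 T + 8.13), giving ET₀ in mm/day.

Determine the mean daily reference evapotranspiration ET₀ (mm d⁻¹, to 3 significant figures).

4.72 mm d⁻¹

ET₀ = 0.30 × (0.46 × 16.5 + 8.13) = 0.30 × 15.720 = 4.7160 mm/d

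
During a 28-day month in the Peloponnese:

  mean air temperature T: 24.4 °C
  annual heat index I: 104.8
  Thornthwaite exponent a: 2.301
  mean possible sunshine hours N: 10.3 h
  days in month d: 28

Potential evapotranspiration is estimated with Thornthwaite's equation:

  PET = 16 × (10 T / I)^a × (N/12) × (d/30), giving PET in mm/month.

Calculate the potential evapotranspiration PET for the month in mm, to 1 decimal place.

89.6 mm

10T/I = 10 × 24.4 / 104.8 = 2.3282
(10T/I)^a = 2.3282^2.301 = 6.9906
Uncorrected PET = 16 × 6.9906 = 111.850 mm
Correction = (N/12)(d/30) = (10.3/12)(28/30) = 0.8011
PET = 111.850 × 0.8011 = 89.603 mm/month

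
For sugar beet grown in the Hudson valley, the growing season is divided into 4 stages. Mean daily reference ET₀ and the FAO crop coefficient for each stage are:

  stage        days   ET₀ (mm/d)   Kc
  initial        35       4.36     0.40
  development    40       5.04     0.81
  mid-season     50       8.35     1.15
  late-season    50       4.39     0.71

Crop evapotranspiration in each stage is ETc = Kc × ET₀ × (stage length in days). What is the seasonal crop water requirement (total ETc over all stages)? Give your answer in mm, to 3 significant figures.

initial: 0.40 × 4.36 × 35 = 61.04 mm
development: 0.81 × 5.04 × 40 = 163.30 mm
mid-season: 1.15 × 8.35 × 50 = 480.13 mm
late-season: 0.71 × 4.39 × 50 = 155.85 mm
Seasonal total = 860.32 mm

860 mm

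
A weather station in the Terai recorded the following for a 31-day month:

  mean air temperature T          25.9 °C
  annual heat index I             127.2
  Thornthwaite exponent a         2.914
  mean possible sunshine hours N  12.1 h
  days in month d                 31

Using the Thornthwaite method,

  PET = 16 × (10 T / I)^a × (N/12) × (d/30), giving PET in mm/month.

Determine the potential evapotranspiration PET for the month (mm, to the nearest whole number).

10T/I = 10 × 25.9 / 127.2 = 2.0362
(10T/I)^a = 2.0362^2.914 = 7.9415
Uncorrected PET = 16 × 7.9415 = 127.064 mm
Correction = (N/12)(d/30) = (12.1/12)(31/30) = 1.0419
PET = 127.064 × 1.0419 = 132.388 mm/month

132 mm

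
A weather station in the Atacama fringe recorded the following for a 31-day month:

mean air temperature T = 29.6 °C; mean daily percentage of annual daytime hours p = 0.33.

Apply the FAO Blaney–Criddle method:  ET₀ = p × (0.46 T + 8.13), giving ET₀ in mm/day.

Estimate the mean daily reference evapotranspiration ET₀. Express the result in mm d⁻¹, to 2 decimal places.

7.18 mm d⁻¹

ET₀ = 0.33 × (0.46 × 29.6 + 8.13) = 0.33 × 21.746 = 7.1762 mm/d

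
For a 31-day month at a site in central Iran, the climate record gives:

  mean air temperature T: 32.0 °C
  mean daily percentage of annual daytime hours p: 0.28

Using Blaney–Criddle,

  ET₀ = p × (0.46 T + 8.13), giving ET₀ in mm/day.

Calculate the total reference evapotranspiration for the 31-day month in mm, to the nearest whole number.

ET₀ = 0.28 × (0.46 × 32.0 + 8.13) = 0.28 × 22.850 = 6.3980 mm/d
Monthly total = 6.3980 × 31 = 198.338 mm

198 mm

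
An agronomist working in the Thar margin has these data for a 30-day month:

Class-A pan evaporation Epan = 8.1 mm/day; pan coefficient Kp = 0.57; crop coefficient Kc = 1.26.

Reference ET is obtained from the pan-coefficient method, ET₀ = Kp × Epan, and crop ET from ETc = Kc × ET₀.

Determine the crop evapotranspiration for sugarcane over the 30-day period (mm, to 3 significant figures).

ET₀ = 0.57 × 8.1 = 4.6170 mm/d
ETc = Kc × ET₀ = 1.26 × 4.6170 = 5.8174 mm/d
Over 30 days: 5.8174 × 30 = 174.522 mm

175 mm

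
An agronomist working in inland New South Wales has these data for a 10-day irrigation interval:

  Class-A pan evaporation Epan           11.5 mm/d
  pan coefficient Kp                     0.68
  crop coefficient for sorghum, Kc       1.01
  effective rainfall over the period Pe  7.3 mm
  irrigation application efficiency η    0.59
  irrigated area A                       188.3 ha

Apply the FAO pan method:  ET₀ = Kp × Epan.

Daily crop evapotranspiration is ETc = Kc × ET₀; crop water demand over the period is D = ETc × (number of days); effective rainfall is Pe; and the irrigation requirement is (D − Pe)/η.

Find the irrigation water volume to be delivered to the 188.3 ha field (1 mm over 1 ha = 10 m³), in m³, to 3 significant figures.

229000 m³

ET₀ = 0.68 × 11.5 = 7.8200 mm/d
ETc = Kc × ET₀ = 1.01 × 7.8200 = 7.8982 mm/d
Crop demand D = ETc × 10 d = 7.8982 × 10 = 78.982 mm
D − Pe = 78.982 − 7.3 = 71.682 mm
Gross irrigation = 71.682 / 0.59 = 121.495 mm
Volume = 121.495 mm × 188.3 ha × 10 = 228775.1 m³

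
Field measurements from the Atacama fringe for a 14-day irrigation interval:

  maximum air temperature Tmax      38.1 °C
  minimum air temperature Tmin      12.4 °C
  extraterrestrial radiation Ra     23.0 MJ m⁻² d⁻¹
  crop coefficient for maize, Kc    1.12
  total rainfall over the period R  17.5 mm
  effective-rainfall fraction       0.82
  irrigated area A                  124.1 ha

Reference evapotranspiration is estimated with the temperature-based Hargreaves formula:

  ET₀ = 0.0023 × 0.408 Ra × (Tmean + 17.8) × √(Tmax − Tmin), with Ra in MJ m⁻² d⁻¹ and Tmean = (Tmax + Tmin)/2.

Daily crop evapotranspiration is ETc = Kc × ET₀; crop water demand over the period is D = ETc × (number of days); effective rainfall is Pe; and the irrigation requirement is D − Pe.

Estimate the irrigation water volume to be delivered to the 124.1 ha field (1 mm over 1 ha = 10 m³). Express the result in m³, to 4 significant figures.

73850 m³

Tmean = (38.1 + 12.4)/2 = 25.25 °C
0.408 Ra = 0.408 × 23.0 = 9.3840 mm/d equivalent
ET₀ = 0.0023 × 9.3840 × (25.25 + 17.8) × √25.7 = 0.0023 × 9.3840 × 43.05 × 5.0695 = 4.7104 mm/d
ETc = Kc × ET₀ = 1.12 × 4.7104 = 5.2756 mm/d
Crop demand D = ETc × 14 d = 5.2756 × 14 = 73.858 mm
Pe = 0.82 × 17.5 = 14.350 mm
D − Pe = 73.858 − 14.350 = 59.508 mm
Volume = 59.508 mm × 124.1 ha × 10 = 73849.4 m³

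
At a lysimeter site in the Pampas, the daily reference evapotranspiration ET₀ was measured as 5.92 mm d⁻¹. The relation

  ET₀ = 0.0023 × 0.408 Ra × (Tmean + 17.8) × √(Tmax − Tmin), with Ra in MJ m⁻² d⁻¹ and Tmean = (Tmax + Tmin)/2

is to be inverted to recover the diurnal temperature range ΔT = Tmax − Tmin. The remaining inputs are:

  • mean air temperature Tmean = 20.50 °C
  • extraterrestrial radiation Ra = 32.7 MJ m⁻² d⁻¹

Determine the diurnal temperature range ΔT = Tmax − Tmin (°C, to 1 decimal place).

25.4 °C

√ΔT = ET₀ / [0.0023 × 0.408 × Ra × (Tmean+17.8)] = 5.92 / (0.0023 × 13.3416 × 38.30) = 5.0372
ΔT = 5.0372² = 25.373 °C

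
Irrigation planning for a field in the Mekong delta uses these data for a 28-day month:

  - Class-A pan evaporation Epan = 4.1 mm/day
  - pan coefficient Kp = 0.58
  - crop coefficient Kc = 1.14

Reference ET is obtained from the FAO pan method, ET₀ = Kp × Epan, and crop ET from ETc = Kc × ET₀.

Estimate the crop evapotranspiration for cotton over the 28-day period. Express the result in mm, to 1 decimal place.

75.9 mm

ET₀ = 0.58 × 4.1 = 2.3780 mm/d
ETc = Kc × ET₀ = 1.14 × 2.3780 = 2.7109 mm/d
Over 28 days: 2.7109 × 28 = 75.905 mm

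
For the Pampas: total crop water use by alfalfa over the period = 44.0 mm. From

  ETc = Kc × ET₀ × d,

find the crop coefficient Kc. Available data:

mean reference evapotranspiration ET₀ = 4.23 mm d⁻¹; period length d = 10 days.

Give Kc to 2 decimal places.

ETc = Kc × ET₀ × d  ⇒  Kc = ETc / (ET₀ × d)
Kc = 44.0 / (4.23 × 10) = 44.0 / 42.30 = 1.0402

1.04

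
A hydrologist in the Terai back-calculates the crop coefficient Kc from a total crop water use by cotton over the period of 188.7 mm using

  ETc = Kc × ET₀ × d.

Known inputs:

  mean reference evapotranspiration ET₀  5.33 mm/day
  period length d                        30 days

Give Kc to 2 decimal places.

ETc = Kc × ET₀ × d  ⇒  Kc = ETc / (ET₀ × d)
Kc = 188.7 / (5.33 × 30) = 188.7 / 159.90 = 1.1801

1.18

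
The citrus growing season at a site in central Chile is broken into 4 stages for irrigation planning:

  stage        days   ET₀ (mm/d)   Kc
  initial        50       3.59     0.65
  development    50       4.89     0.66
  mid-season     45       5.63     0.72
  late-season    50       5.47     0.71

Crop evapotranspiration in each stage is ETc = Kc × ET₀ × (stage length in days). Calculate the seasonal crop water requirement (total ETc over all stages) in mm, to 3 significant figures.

655 mm

initial: 0.65 × 3.59 × 50 = 116.68 mm
development: 0.66 × 4.89 × 50 = 161.37 mm
mid-season: 0.72 × 5.63 × 45 = 182.41 mm
late-season: 0.71 × 5.47 × 50 = 194.19 mm
Seasonal total = 654.65 mm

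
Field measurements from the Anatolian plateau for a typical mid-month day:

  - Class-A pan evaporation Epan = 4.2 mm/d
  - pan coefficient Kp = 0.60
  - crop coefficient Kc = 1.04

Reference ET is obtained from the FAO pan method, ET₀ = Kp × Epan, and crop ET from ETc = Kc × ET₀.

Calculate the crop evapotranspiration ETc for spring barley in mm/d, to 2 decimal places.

ET₀ = 0.60 × 4.2 = 2.5200 mm/d
ETc = Kc × ET₀ = 1.04 × 2.5200 = 2.6208 mm/d

2.62 mm/d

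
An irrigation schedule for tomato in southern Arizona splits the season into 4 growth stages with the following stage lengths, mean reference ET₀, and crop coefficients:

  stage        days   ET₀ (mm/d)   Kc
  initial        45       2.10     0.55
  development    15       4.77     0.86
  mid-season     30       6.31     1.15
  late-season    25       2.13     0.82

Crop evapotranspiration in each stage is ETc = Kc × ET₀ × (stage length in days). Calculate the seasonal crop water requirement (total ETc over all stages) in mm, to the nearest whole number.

initial: 0.55 × 2.10 × 45 = 51.98 mm
development: 0.86 × 4.77 × 15 = 61.53 mm
mid-season: 1.15 × 6.31 × 30 = 217.70 mm
late-season: 0.82 × 2.13 × 25 = 43.67 mm
Seasonal total = 374.88 mm

375 mm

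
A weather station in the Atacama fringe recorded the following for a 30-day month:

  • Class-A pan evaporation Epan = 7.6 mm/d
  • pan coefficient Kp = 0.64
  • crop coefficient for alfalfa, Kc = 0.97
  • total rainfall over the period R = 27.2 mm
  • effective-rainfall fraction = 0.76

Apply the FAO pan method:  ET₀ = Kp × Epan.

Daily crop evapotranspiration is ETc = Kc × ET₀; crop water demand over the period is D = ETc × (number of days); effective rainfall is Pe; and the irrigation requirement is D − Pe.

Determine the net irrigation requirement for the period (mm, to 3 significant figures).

ET₀ = 0.64 × 7.6 = 4.8640 mm/d
ETc = Kc × ET₀ = 0.97 × 4.8640 = 4.7181 mm/d
Crop demand D = ETc × 30 d = 4.7181 × 30 = 141.543 mm
Pe = 0.76 × 27.2 = 20.672 mm
D − Pe = 141.543 − 20.672 = 120.871 mm

121 mm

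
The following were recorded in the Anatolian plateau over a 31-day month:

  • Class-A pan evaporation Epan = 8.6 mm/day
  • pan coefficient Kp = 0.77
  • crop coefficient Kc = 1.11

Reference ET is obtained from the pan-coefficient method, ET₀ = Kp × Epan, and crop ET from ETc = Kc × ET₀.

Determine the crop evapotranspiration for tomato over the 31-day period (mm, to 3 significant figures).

228 mm

ET₀ = 0.77 × 8.6 = 6.6220 mm/d
ETc = Kc × ET₀ = 1.11 × 6.6220 = 7.3504 mm/d
Over 31 days: 7.3504 × 31 = 227.862 mm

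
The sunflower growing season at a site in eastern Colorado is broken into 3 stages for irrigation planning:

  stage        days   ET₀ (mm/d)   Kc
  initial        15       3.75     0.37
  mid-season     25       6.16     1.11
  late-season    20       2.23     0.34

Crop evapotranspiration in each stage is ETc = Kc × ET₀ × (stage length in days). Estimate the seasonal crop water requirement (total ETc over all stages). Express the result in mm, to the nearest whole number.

initial: 0.37 × 3.75 × 15 = 20.81 mm
mid-season: 1.11 × 6.16 × 25 = 170.94 mm
late-season: 0.34 × 2.23 × 20 = 15.16 mm
Seasonal total = 206.91 mm

207 mm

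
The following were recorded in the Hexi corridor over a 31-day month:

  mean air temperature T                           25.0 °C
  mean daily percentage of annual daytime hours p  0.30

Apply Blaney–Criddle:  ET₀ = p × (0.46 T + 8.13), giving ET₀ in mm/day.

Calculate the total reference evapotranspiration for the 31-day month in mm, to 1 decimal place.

182.6 mm

ET₀ = 0.30 × (0.46 × 25.0 + 8.13) = 0.30 × 19.630 = 5.8890 mm/d
Monthly total = 5.8890 × 31 = 182.559 mm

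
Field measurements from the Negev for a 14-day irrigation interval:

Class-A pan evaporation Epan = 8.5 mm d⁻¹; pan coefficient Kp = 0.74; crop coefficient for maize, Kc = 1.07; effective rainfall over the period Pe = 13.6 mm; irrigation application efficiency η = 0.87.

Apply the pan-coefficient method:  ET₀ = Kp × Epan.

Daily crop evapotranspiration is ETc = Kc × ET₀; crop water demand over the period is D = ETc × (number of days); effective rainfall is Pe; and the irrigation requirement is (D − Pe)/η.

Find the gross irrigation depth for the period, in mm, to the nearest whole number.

93 mm

ET₀ = 0.74 × 8.5 = 6.2900 mm/d
ETc = Kc × ET₀ = 1.07 × 6.2900 = 6.7303 mm/d
Crop demand D = ETc × 14 d = 6.7303 × 14 = 94.224 mm
D − Pe = 94.224 − 13.6 = 80.624 mm
Gross irrigation = 80.624 / 0.87 = 92.671 mm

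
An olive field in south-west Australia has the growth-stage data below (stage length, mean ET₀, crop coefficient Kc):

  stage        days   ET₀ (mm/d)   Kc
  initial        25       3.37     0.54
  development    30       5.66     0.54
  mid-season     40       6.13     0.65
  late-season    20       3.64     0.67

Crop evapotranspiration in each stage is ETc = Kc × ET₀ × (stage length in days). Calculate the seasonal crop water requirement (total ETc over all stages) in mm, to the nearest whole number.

initial: 0.54 × 3.37 × 25 = 45.50 mm
development: 0.54 × 5.66 × 30 = 91.69 mm
mid-season: 0.65 × 6.13 × 40 = 159.38 mm
late-season: 0.67 × 3.64 × 20 = 48.78 mm
Seasonal total = 345.35 mm

345 mm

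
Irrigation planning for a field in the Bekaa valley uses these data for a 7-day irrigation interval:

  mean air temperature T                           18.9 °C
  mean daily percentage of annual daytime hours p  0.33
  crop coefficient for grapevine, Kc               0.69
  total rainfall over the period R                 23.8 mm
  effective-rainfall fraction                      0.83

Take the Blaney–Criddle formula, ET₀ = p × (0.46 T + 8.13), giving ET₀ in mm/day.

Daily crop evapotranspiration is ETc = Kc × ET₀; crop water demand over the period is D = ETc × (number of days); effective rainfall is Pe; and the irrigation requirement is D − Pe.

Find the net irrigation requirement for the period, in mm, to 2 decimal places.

ET₀ = 0.33 × (0.46 × 18.9 + 8.13) = 0.33 × 16.824 = 5.5519 mm/d
ETc = Kc × ET₀ = 0.69 × 5.5519 = 3.8308 mm/d
Crop demand D = ETc × 7 d = 3.8308 × 7 = 26.816 mm
Pe = 0.83 × 23.8 = 19.754 mm
D − Pe = 26.816 − 19.754 = 7.062 mm

7.06 mm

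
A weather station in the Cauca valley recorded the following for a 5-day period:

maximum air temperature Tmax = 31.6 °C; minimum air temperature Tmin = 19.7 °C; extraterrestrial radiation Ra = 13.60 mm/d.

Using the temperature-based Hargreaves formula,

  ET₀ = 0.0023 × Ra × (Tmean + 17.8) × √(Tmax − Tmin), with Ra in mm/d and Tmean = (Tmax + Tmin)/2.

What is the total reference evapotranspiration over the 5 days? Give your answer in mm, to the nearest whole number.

23 mm

Tmean = (31.6 + 19.7)/2 = 25.65 °C
ET₀ = 0.0023 × 13.60 × (25.65 + 17.8) × √11.9 = 0.0023 × 13.60 × 43.45 × 3.4496 = 4.6884 mm/d
Over 5 days: 4.6884 × 5 = 23.442 mm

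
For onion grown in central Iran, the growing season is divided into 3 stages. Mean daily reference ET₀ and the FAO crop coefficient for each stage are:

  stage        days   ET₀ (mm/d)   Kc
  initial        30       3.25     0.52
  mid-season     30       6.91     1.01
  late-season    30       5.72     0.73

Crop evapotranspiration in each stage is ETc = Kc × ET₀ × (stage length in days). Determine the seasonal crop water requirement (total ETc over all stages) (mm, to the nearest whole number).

initial: 0.52 × 3.25 × 30 = 50.70 mm
mid-season: 1.01 × 6.91 × 30 = 209.37 mm
late-season: 0.73 × 5.72 × 30 = 125.27 mm
Seasonal total = 385.34 mm

385 mm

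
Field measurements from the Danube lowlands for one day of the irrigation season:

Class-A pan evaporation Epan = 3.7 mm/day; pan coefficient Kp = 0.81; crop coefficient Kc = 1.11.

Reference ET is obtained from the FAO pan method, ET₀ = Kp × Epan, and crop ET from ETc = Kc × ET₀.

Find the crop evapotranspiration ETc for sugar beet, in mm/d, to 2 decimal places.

ET₀ = 0.81 × 3.7 = 2.9970 mm/d
ETc = Kc × ET₀ = 1.11 × 2.9970 = 3.3267 mm/d

3.33 mm/d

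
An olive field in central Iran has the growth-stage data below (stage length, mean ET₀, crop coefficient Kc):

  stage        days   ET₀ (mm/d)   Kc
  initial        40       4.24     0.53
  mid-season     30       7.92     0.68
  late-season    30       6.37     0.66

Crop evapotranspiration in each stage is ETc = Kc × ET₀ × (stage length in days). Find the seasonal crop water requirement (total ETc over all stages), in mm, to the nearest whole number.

378 mm

initial: 0.53 × 4.24 × 40 = 89.89 mm
mid-season: 0.68 × 7.92 × 30 = 161.57 mm
late-season: 0.66 × 6.37 × 30 = 126.13 mm
Seasonal total = 377.59 mm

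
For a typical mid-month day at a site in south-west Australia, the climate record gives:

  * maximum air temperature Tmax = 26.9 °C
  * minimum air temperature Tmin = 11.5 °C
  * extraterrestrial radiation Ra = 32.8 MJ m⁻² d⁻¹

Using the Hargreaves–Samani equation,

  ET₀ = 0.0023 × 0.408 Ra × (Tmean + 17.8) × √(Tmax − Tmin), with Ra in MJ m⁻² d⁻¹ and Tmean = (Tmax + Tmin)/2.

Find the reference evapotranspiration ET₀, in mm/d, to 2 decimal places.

4.47 mm/d

Tmean = (26.9 + 11.5)/2 = 19.20 °C
0.408 Ra = 0.408 × 32.8 = 13.3824 mm/d equivalent
ET₀ = 0.0023 × 13.3824 × (19.20 + 17.8) × √15.4 = 0.0023 × 13.3824 × 37.00 × 3.9243 = 4.4692 mm/d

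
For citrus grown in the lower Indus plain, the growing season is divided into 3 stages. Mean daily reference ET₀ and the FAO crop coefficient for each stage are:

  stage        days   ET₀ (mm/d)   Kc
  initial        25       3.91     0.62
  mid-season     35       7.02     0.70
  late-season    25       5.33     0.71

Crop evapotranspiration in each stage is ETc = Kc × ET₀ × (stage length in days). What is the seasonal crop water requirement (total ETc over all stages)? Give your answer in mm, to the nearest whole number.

327 mm

initial: 0.62 × 3.91 × 25 = 60.61 mm
mid-season: 0.70 × 7.02 × 35 = 171.99 mm
late-season: 0.71 × 5.33 × 25 = 94.61 mm
Seasonal total = 327.21 mm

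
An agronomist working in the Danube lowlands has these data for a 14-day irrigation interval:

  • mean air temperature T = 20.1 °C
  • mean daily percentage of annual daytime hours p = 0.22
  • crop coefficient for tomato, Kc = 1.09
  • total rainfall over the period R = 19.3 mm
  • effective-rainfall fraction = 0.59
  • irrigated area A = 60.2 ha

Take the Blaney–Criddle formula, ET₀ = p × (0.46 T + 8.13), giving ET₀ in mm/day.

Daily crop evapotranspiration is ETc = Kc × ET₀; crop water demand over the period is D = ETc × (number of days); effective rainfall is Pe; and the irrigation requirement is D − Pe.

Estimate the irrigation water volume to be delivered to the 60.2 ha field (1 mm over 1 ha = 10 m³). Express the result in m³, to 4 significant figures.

28260 m³

ET₀ = 0.22 × (0.46 × 20.1 + 8.13) = 0.22 × 17.376 = 3.8227 mm/d
ETc = Kc × ET₀ = 1.09 × 3.8227 = 4.1667 mm/d
Crop demand D = ETc × 14 d = 4.1667 × 14 = 58.334 mm
Pe = 0.59 × 19.3 = 11.387 mm
D − Pe = 58.334 − 11.387 = 46.947 mm
Volume = 46.947 mm × 60.2 ha × 10 = 28262.1 m³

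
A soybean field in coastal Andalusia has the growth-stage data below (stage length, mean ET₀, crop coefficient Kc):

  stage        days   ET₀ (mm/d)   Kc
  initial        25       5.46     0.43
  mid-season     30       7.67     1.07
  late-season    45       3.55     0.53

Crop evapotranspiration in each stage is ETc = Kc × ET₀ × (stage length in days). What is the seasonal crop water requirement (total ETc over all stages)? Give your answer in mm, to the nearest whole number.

390 mm

initial: 0.43 × 5.46 × 25 = 58.70 mm
mid-season: 1.07 × 7.67 × 30 = 246.21 mm
late-season: 0.53 × 3.55 × 45 = 84.67 mm
Seasonal total = 389.58 mm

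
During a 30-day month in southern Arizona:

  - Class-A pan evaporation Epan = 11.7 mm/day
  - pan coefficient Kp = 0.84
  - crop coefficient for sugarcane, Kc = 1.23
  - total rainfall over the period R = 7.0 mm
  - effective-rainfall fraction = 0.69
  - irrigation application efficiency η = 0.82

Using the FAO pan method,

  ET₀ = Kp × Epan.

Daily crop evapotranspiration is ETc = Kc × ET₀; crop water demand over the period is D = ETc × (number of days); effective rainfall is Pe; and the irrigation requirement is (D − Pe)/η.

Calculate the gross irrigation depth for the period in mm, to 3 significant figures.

436 mm

ET₀ = 0.84 × 11.7 = 9.8280 mm/d
ETc = Kc × ET₀ = 1.23 × 9.8280 = 12.0884 mm/d
Crop demand D = ETc × 30 d = 12.0884 × 30 = 362.652 mm
Pe = 0.69 × 7.0 = 4.830 mm
D − Pe = 362.652 − 4.830 = 357.822 mm
Gross irrigation = 357.822 / 0.82 = 436.368 mm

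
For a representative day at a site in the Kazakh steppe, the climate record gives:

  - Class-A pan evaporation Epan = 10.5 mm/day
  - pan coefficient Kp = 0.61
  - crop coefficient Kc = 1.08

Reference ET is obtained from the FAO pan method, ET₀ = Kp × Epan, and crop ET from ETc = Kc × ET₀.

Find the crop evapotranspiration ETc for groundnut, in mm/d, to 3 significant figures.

ET₀ = 0.61 × 10.5 = 6.4050 mm/d
ETc = Kc × ET₀ = 1.08 × 6.4050 = 6.9174 mm/d

6.92 mm/d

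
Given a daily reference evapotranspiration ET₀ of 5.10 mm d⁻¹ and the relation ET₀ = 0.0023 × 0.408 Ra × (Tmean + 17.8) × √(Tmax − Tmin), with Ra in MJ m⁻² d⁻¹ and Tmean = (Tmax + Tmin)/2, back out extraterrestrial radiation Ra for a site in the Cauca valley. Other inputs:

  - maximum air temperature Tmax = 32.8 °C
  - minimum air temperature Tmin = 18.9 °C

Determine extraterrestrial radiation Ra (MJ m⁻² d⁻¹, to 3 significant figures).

33.4 MJ m⁻² d⁻¹

Tmean = (32.8+18.9)/2 = 25.85 °C; ΔT = 13.9
Ra = ET₀ / [0.0023 × 0.408 × (Tmean+17.8) × √ΔT]
   = 5.10 / (0.0023 × 0.408 × 43.65 × 3.7283) = 33.395 MJ m⁻² d⁻¹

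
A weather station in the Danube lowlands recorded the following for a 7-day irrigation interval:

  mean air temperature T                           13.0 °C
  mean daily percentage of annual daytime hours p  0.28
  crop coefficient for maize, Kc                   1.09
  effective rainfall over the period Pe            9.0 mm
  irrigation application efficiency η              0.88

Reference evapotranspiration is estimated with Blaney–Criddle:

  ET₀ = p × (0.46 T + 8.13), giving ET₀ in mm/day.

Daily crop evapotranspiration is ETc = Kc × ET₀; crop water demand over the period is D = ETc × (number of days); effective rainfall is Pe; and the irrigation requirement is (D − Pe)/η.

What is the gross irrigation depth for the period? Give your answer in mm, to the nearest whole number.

24 mm

ET₀ = 0.28 × (0.46 × 13.0 + 8.13) = 0.28 × 14.110 = 3.9508 mm/d
ETc = Kc × ET₀ = 1.09 × 3.9508 = 4.3064 mm/d
Crop demand D = ETc × 7 d = 4.3064 × 7 = 30.145 mm
D − Pe = 30.145 − 9.0 = 21.145 mm
Gross irrigation = 21.145 / 0.88 = 24.028 mm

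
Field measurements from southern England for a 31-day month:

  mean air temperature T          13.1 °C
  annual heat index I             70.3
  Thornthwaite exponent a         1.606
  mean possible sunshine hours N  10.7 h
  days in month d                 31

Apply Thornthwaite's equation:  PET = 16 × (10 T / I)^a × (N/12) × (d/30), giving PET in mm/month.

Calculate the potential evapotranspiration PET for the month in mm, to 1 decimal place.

40.1 mm

10T/I = 10 × 13.1 / 70.3 = 1.8634
(10T/I)^a = 1.8634^1.606 = 2.7171
Uncorrected PET = 16 × 2.7171 = 43.474 mm
Correction = (N/12)(d/30) = (10.7/12)(31/30) = 0.9214
PET = 43.474 × 0.9214 = 40.057 mm/month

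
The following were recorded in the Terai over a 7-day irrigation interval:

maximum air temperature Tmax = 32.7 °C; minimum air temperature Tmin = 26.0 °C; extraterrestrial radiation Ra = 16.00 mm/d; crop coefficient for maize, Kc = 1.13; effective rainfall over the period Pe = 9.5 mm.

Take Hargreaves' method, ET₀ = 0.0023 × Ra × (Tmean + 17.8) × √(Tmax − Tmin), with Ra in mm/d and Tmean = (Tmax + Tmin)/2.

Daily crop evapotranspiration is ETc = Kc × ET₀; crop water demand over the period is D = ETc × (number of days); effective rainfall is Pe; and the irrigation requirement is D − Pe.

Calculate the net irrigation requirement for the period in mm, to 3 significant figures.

26.0 mm

Tmean = (32.7 + 26.0)/2 = 29.35 °C
ET₀ = 0.0023 × 16.00 × (29.35 + 17.8) × √6.7 = 0.0023 × 16.00 × 47.15 × 2.5884 = 4.4912 mm/d
ETc = Kc × ET₀ = 1.13 × 4.4912 = 5.0751 mm/d
Crop demand D = ETc × 7 d = 5.0751 × 7 = 35.526 mm
D − Pe = 35.526 − 9.5 = 26.026 mm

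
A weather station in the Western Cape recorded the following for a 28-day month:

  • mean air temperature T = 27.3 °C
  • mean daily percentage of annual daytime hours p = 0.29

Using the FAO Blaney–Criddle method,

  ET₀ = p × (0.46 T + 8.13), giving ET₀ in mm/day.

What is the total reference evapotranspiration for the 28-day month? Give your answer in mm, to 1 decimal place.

ET₀ = 0.29 × (0.46 × 27.3 + 8.13) = 0.29 × 20.688 = 5.9995 mm/d
Monthly total = 5.9995 × 28 = 167.986 mm

168.0 mm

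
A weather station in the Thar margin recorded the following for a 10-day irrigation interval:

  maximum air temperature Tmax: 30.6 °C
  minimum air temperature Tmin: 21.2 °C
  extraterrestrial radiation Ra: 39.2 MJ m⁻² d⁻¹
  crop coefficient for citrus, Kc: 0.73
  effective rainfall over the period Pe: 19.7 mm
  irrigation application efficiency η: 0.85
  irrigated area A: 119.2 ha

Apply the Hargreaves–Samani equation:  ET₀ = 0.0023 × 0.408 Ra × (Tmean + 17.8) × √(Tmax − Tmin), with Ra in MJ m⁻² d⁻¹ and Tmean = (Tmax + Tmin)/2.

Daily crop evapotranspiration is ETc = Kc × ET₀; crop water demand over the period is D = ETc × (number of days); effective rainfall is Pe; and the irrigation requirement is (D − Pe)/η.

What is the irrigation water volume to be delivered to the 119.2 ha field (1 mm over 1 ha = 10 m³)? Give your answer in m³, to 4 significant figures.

Tmean = (30.6 + 21.2)/2 = 25.90 °C
0.408 Ra = 0.408 × 39.2 = 15.9936 mm/d equivalent
ET₀ = 0.0023 × 15.9936 × (25.90 + 17.8) × √9.4 = 0.0023 × 15.9936 × 43.70 × 3.0659 = 4.9285 mm/d
ETc = Kc × ET₀ = 0.73 × 4.9285 = 3.5978 mm/d
Crop demand D = ETc × 10 d = 3.5978 × 10 = 35.978 mm
D − Pe = 35.978 − 19.7 = 16.278 mm
Gross irrigation = 16.278 / 0.85 = 19.151 mm
Volume = 19.151 mm × 119.2 ha × 10 = 22828.0 m³

22830 m³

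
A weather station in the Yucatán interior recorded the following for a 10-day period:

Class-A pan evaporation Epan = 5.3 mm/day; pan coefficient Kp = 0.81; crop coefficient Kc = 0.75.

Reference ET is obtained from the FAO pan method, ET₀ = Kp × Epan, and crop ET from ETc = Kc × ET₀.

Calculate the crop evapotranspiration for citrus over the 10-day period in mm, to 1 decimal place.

ET₀ = 0.81 × 5.3 = 4.2930 mm/d
ETc = Kc × ET₀ = 0.75 × 4.2930 = 3.2198 mm/d
Over 10 days: 3.2198 × 10 = 32.198 mm

32.2 mm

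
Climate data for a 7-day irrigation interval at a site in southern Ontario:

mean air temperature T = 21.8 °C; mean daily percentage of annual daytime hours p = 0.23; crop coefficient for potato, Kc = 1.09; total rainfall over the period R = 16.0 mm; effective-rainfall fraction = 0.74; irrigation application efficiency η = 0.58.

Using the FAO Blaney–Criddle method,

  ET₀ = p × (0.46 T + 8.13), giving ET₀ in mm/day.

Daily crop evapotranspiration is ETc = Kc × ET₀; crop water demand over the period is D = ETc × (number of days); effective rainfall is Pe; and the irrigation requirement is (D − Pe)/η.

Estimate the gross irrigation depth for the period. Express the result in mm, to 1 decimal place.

ET₀ = 0.23 × (0.46 × 21.8 + 8.13) = 0.23 × 18.158 = 4.1763 mm/d
ETc = Kc × ET₀ = 1.09 × 4.1763 = 4.5522 mm/d
Crop demand D = ETc × 7 d = 4.5522 × 7 = 31.865 mm
Pe = 0.74 × 16.0 = 11.840 mm
D − Pe = 31.865 − 11.840 = 20.025 mm
Gross irrigation = 20.025 / 0.58 = 34.526 mm

34.5 mm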